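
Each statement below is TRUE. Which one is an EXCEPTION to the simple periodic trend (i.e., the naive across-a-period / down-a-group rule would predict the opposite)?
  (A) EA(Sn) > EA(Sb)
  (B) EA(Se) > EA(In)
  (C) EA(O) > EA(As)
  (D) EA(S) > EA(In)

(A)

The general trend: electron affinity increases across a period and decreases down a group.
(A) Sn (period 5, group 14) vs Sb (period 5, group 15): the stated order contradicts the simple trend.
(B) Se (period 4, group 16) vs In (period 5, group 13): the stated order agrees with the simple trend.
(C) O (period 2, group 16) vs As (period 4, group 15): the stated order agrees with the simple trend.
(D) S (period 3, group 16) vs In (period 5, group 13): the stated order agrees with the simple trend.
The exception is (A): adding an electron to Sb's half-filled 5p³ is unfavourable, so Sn has the more exothermic EA.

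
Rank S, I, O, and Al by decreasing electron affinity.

I > S > O > Al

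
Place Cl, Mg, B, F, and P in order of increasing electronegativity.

Mg < B < P < Cl < F

B is in period 2, group 13; F is in period 2, group 17; Mg is in period 3, group 2; P is in period 3, group 15; Cl is in period 3, group 17.
EN rises left→right (higher Z_eff, smaller atoms) and falls top→bottom (larger, more shielded atoms).
Neither a single period nor a single group — weigh both effects.
B > Mg: both effects reinforce here, so B is clearly the higher of the two.
P > B: period and group pull opposite ways; the across-period shift dominates (2.19 vs 2.04).
Cl > P: both are in period 3; the period trend gives Cl the larger value.
F > Cl: they share group 17; the group trend gives F the larger value.
For reference (Pauling): B 2.04, F 3.98, Mg 1.31, P 2.19, Cl 3.16.
So from lowest to highest: Mg < B < P < Cl < F.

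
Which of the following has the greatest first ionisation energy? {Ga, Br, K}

Br

First ionization energy rises across a period (greater Z_eff holds electrons more tightly) and falls down a group (valence electrons are farther from the nucleus).
All lie in period 4, so first ionization energy increases left to right.
The greatest first ionisation energy among these belongs to Br.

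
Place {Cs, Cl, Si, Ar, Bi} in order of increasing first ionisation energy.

Cs < Bi < Si < Cl < Ar

IE₁ increases left→right with effective nuclear charge and decreases top→bottom as the valence shell moves farther out.
Neither a single period nor a single group — weigh both effects.
Bi > Cs: both are in period 6; the period trend gives Bi the larger value.
Si > Bi: period and group pull opposite ways; the down-group shift dominates (786 vs 703 kJ/mol).
Cl > Si: Cl lies to the right of Si in period 3, so the across-period effect alone puts Cl higher.
Ar > Cl: both are in period 3; the period trend gives Ar the larger value.
Approximate values (kJ/mol): Si 786, Cl 1251, Ar 1521, Cs 376, Bi 703.
So from lowest to highest: Cs < Bi < Si < Cl < Ar.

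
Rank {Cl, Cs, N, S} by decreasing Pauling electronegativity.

Atoms toward the upper right of the periodic table pull bonding electrons most strongly.
Neither a single period nor a single group — weigh both effects.
S > Cs: both effects reinforce here, so S is clearly the higher of the two.
N > S: period and group pull opposite ways; the down-group shift dominates (3.04 vs 2.58).
Cl > N: period and group pull opposite ways; the across-period shift dominates (3.16 vs 3.04).
Tabulated electronegativity (Pauling): N 3.04, S 2.58, Cl 3.16, Cs 0.79.
So from highest to lowest: Cl > N > S > Cs.

Cl, N, S, Cs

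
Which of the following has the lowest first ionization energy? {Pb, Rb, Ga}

Rb

Ga is in period 4, group 13; Rb is in period 5, group 1; Pb is in period 6, group 14.
Removing the outermost electron gets harder across a period and easier down a group.
Here both period and group differ, so the two effects have to be weighed against each other.
Ga > Rb: relative to Rb, both the across-period and down-group shifts push Ga's first ionization energy up.
Pb > Ga: the two effects oppose for this pair; the across-period effect wins (716 vs 579 kJ/mol).
For reference (kJ/mol): Ga 579, Rb 403, Pb 716.
The lowest first ionization energy among these belongs to Rb.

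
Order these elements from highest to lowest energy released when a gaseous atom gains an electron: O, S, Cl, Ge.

O is in period 2, group 16; S is in period 3, group 16; Cl is in period 3, group 17; Ge is in period 4, group 14.
Atoms with high Z_eff and room in the valence shell (especially the halogens) have the most exothermic electron affinities.
Neither a single period nor a single group — weigh both effects.
O > Ge: both effects reinforce here, so O is clearly the higher of the two.
S > O: this pair runs against the simple trend — see the exception note.
Cl > S: Cl lies to the right of S in period 3, so the across-period effect alone puts Cl higher.
Note the exception: S has a higher electron affinity than O, contrary to the simple trend — the compact 2p subshell of O repels the added electron more than S's larger 3p does.
For reference (kJ/mol): O 141, S 200, Cl 349, Ge 119.
So from highest to lowest: Cl > S > O > Ge.

Cl, S, O, Ge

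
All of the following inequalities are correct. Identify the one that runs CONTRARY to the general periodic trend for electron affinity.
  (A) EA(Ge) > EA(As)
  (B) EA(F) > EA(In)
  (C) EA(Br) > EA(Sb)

The general trend: electron affinity increases across a period and decreases down a group.
(A) Ge (period 4, group 14) vs As (period 4, group 15): the stated order contradicts the simple trend.
(B) F (period 2, group 17) vs In (period 5, group 13): the stated order agrees with the simple trend.
(C) Br (period 4, group 17) vs Sb (period 5, group 15): the stated order agrees with the simple trend.
The exception is (A): adding an electron to As's half-filled 4p³ is unfavourable, so Ge (4p²) has the more exothermic EA.

(A)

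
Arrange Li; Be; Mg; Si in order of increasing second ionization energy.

Mg, Si, Be, Li

Consider each +1 ion: Li⁺ is the bare [He] core; Be⁺ still has 1 valence electron; Mg⁺ still has 1 valence electron; Si⁺ still has 3 valence electrons.
Breaking into a closed-shell core is much more expensive than removing a leftover valence electron — Li has the largest IE_2 here.
Valence configurations: Be⁺ [He]2s¹, Mg⁺ [Ne]3s¹, Si⁺ [Ne]3s²3p¹.
The numbers (kJ/mol): Li 7298, Be 1757, Mg 1451, Si 1577.
Hence IE_2: Mg < Si < Be < Li.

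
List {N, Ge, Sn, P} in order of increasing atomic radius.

N < P < Ge < Sn

N is in period 2, group 15; P is in period 3, group 15; Ge is in period 4, group 14; Sn is in period 5, group 14.
Atomic radius shrinks across a period as nuclear charge pulls the same shell inward, and grows down a group as new shells are added.
These span different periods and groups, so the two trends combine.
P > N: they share group 15; the group trend gives P the larger value.
Ge > P: both effects reinforce here, so Ge is clearly the larger of the two.
Sn > Ge: Sn sits below Ge in group 14, so the down-group effect alone puts Sn larger.
Tabulated atomic radius (pm): N 71, P 111, Ge 121, Sn 140.
So from smallest to largest: N < P < Ge < Sn.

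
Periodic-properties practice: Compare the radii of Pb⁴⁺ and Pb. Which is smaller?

Pb⁴⁺

Forming Pb⁴⁺ removes 4 electrons from Pb. Fewer electrons for the same nuclear charge means less shielding and a higher Z_eff on the remaining electrons.
A cation is smaller than its parent atom: Pb⁴⁺ < Pb.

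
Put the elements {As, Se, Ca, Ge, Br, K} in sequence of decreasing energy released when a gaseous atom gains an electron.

K is in period 4, group 1; Ca is in period 4, group 2; Ge is in period 4, group 14; As is in period 4, group 15; Se is in period 4, group 16; Br is in period 4, group 17.
EA tends to increase across a period and decrease down a group, though the pattern is less regular than for IE or radius.
All lie in period 4; the across-period trend (electron affinity increases left to right) applies, with the exception below.
Note the exception: K has a higher electron affinity than Ca, contrary to the simple trend — adding an electron to Ca (ns²) has to open a new, higher-energy np subshell, which is unfavourable.
Note the exception: Ge has a higher electron affinity than As, contrary to the simple trend — adding an electron to As's half-filled 4p³ is unfavourable, so Ge (4p²) has the more exothermic EA.
For reference (kJ/mol): K 48, Ca 2, Ge 119, As 78, Se 195, Br 325.
So from highest to lowest: Br > Se > Ge > As > K > Ca.

Br, Se, Ge, As, K, Ca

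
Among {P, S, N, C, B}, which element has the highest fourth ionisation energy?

After 3 electrons have been removed, what remains? P³⁺ still has 2 valence electrons; S³⁺ still has 3 valence electrons; N³⁺ still has 2 valence electrons; C³⁺ still has 1 valence electron; B³⁺ is the bare [He] core.
Pulling an electron out of a noble-gas core costs far more than removing a remaining valence electron, so B sits at the high end of IE_4.
Valence configurations: P³⁺ [Ne]3s², S³⁺ [Ne]3s²3p¹, N³⁺ [He]2s², C³⁺ [He]2s¹.
S³⁺ loses a lone 3p electron whereas P³⁺ must break into a filled 3s² pair, so IE_4(P) > IE_4(S) even though S has the higher nuclear charge.
The numbers (kJ/mol): P 4964, S 4556, N 7475, C 6223, B 25026.
Putting it together, IE_4: S < P < C < N < B.

B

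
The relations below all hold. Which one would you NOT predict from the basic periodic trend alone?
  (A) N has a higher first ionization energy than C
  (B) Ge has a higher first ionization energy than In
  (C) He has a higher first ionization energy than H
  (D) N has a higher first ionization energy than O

(D)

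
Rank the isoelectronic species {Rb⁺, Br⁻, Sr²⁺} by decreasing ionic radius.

Br⁻, Rb⁺, Sr²⁺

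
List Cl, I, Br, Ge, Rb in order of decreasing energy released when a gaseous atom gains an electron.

Cl is in period 3, group 17; Ge is in period 4, group 14; Br is in period 4, group 17; Rb is in period 5, group 1; I is in period 5, group 17.
EA tends to increase across a period and decrease down a group, though the pattern is less regular than for IE or radius.
Neither a single period nor a single group — weigh both effects.
Ge > Rb: both effects reinforce here, so Ge is clearly the higher of the two.
I > Ge: the two effects oppose for this pair; the across-period effect wins (295 vs 119 kJ/mol).
Br > I: Br sits above I in group 17, so the down-group effect alone puts Br higher.
Cl > Br: they share group 17; the group trend gives Cl the larger value.
Tabulated electron affinity (kJ/mol): Cl 349, Ge 119, Br 325, Rb 47, I 295.
So from highest to lowest: Cl > Br > I > Ge > Rb.

Cl > Br > I > Ge > Rb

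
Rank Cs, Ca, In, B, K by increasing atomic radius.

B is in period 2, group 13; K is in period 4, group 1; Ca is in period 4, group 2; In is in period 5, group 13; Cs is in period 6, group 1.
Atomic radius shrinks across a period as nuclear charge pulls the same shell inward, and grows down a group as new shells are added.
Neither a single period nor a single group — weigh both effects.
In > B: In sits below B in group 13, so the down-group effect alone puts In larger.
Ca > In: period and group pull opposite ways; the across-period shift dominates (171 vs 142 pm).
K > Ca: K lies to the left of Ca in period 4, so the across-period effect alone puts K larger.
Cs > K: Cs sits below K in group 1, so the down-group effect alone puts Cs larger.
For reference (pm): B 85, K 196, Ca 171, In 142, Cs 232.
So from smallest to largest: B < In < Ca < K < Cs.

B < In < Ca < K < Cs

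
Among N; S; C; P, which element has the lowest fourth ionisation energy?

The fourth ionization energy removes an electron from the +3 ion. For each element: N³⁺ still has 2 valence electrons; S³⁺ still has 3 valence electrons; C³⁺ still has 1 valence electron; P³⁺ still has 2 valence electrons.
All are still removing valence electrons, so compare the +3 ions as you would atoms: IE_4 generally rises across a period (higher Z_eff) and falls down a group (larger shell), subject to the usual subshell exceptions.
Valence configurations: N³⁺ [He]2s², S³⁺ [Ne]3s²3p¹, C³⁺ [He]2s¹, P³⁺ [Ne]3s².
S³⁺ loses a lone 3p electron whereas P³⁺ must break into a filled 3s² pair, so IE_4(P) > IE_4(S) even though S has the higher nuclear charge.
The numbers (kJ/mol): N 7475, S 4556, C 6223, P 4964.
Hence IE_4: S < P < C < N.

S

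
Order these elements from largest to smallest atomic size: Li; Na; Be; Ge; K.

Li is in period 2, group 1; Be is in period 2, group 2; Na is in period 3, group 1; K is in period 4, group 1; Ge is in period 4, group 14.
Radius decreases left→right (rising Z_eff, same n) and increases top→bottom (higher n).
Neither a single period nor a single group — weigh both effects.
Ge > Be: the two effects oppose for this pair; the down-group effect wins (121 vs 102 pm).
Li > Ge: period and group pull opposite ways; the across-period shift dominates (133 vs 121 pm).
Na > Li: Na sits below Li in group 1, so the down-group effect alone puts Na larger.
K > Na: K sits below Na in group 1, so the down-group effect alone puts K larger.
Tabulated atomic radius (pm): Li 133, Be 102, Na 155, K 196, Ge 121.
So from largest to smallest: K > Na > Li > Ge > Be.

K > Na > Li > Ge > Be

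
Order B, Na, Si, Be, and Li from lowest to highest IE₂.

IE_2 is the cost of taking one more electron from the +1 cation: B⁺ still has 2 valence electrons; Na⁺ is the bare [Ne] core; Si⁺ still has 3 valence electrons; Be⁺ still has 1 valence electron; Li⁺ is the bare [He] core.
Pulling an electron out of a noble-gas core costs far more than removing a remaining valence electron, so Na and Li sit at the high end of IE_2.
Valence configurations: B⁺ [He]2s², Si⁺ [Ne]3s²3p¹, Be⁺ [He]2s¹.
The numbers (kJ/mol): B 2427, Na 4562, Si 1577, Be 1757, Li 7298.
Putting it together, IE_2: Si < Be < B < Na < Li.

Si < Be < B < Na < Li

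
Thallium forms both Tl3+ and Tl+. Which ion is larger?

Tl+

Both ions have Z = 81 protons, but Tl3+ has lost more electrons, so its remaining electrons feel a larger effective nuclear charge per electron and are pulled in more tightly.
Higher positive charge → smaller ion, so Tl+ > Tl3+.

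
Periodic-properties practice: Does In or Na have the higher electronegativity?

Na is in period 3, group 1; In is in period 5, group 13.
Atoms toward the upper right of the periodic table pull bonding electrons most strongly.
Neither a single period nor a single group — weigh both effects.
In > Na: the two effects oppose for this pair; the across-period effect wins (1.78 vs 0.93).
For reference (Pauling): Na 0.93, In 1.78.
So In has the higher electronegativity (In > Na).

In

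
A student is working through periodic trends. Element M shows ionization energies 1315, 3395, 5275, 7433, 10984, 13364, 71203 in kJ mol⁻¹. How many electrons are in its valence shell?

Look for the largest jump between consecutive ionization energies: IE7/IE6 ≈ 5.3, far larger than any earlier ratio.
That jump marks the point where a core electron is being removed. So the atom has 6 valence electrons.

6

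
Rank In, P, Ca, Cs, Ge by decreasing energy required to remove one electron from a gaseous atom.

P > Ge > Ca > In > Cs

First ionization energy rises across a period (greater Z_eff holds electrons more tightly) and falls down a group (valence electrons are farther from the nucleus).
Here both period and group differ, so the two effects have to be weighed against each other.
In > Cs: relative to Cs, both the across-period and down-group shifts push In's first ionization energy up.
Ca > In: period and group pull opposite ways; the down-group shift dominates (590 vs 558 kJ/mol).
Ge > Ca: Ge lies to the right of Ca in period 4, so the across-period effect alone puts Ge higher.
P > Ge: both effects reinforce here, so P is clearly the higher of the two.
Tabulated first ionization energy (kJ/mol): P 1012, Ca 590, Ge 762, In 558, Cs 376.
So from highest to lowest: P > Ge > Ca > In > Cs.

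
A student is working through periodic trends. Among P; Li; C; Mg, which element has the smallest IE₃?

P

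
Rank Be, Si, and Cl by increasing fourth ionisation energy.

Si < Cl < Be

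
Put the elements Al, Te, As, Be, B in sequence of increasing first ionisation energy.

Al < B < Te < Be < As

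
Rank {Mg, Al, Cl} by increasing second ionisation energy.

Mg < Al < Cl

The second ionization energy removes an electron from the +1 ion. For each element: Mg⁺ still has 1 valence electron; Al⁺ still has 2 valence electrons; Cl⁺ still has 6 valence electrons.
All are still removing valence electrons, so compare the +1 ions as you would atoms: IE_2 generally rises across a period (higher Z_eff) and falls down a group (larger shell), subject to the usual subshell exceptions.
Valence configurations: Mg⁺ [Ne]3s¹, Al⁺ [Ne]3s², Cl⁺ [Ne]3s²3p⁴.
The numbers (kJ/mol): Mg 1451, Al 1817, Cl 2298.
Hence IE_2: Mg < Al < Cl.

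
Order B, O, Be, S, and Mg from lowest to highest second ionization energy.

Mg, Be, S, B, O

IE_2 is the cost of taking one more electron from the +1 cation: B⁺ still has 2 valence electrons; O⁺ still has 5 valence electrons; Be⁺ still has 1 valence electron; S⁺ still has 5 valence electrons; Mg⁺ still has 1 valence electron.
All are still removing valence electrons, so compare the +1 ions as you would atoms: IE_2 generally rises across a period (higher Z_eff) and falls down a group (larger shell), subject to the usual subshell exceptions.
Valence configurations: B⁺ [He]2s², O⁺ [He]2s²2p³, Be⁺ [He]2s¹, S⁺ [Ne]3s²3p³, Mg⁺ [Ne]3s¹.
The numbers (kJ/mol): B 2427, O 3388, Be 1757, S 2252, Mg 1451.
Overall IE_2 order: Mg < Be < S < B < O.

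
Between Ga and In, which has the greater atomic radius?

In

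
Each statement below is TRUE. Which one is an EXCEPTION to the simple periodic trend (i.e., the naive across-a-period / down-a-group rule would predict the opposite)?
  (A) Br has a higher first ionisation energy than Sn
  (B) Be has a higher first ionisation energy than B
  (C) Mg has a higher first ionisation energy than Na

The general trend: first ionisation energy increases across a period and decreases down a group.
(A) Br (period 4, group 17) vs Sn (period 5, group 14): the stated order agrees with the simple trend.
(B) Be (period 2, group 2) vs B (period 2, group 13): the stated order contradicts the simple trend.
(C) Mg (period 3, group 2) vs Na (period 3, group 1): the stated order agrees with the simple trend.
The exception is (B): removing B's lone 2p electron is easier than breaking Be's filled 2s².

(B)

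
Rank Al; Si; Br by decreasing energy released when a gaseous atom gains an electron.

Br, Si, Al

Al is in period 3, group 13; Si is in period 3, group 14; Br is in period 4, group 17.
Electron affinity generally becomes more exothermic across a period toward the halogens and less exothermic down a group.
Neither a single period nor a single group — weigh both effects.
Si > Al: Si lies to the right of Al in period 3, so the across-period effect alone puts Si higher.
Br > Si: the two effects oppose for this pair; the across-period effect wins (325 vs 134 kJ/mol).
Approximate values (kJ/mol): Al 42, Si 134, Br 325.
So from highest to lowest: Br > Si > Al.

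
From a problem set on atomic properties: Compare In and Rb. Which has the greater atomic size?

Atomic radius shrinks across a period as nuclear charge pulls the same shell inward, and grows down a group as new shells are added.
All lie in period 5, so atomic radius increases right to left.
So Rb has the greater atomic size (Rb > In).

Rb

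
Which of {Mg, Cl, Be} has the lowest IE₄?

Cl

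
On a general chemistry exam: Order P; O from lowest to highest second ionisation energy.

P < O

IE_2 is the cost of taking one more electron from the +1 cation: P⁺ still has 4 valence electrons; O⁺ still has 5 valence electrons.
All are still removing valence electrons, so compare the +1 ions as you would atoms: IE_2 generally rises across a period (higher Z_eff) and falls down a group (larger shell), subject to the usual subshell exceptions.
Valence configurations: P⁺ [Ne]3s²3p², O⁺ [He]2s²2p³.
Approximate IE_2 values (kJ/mol): P 1907, O 3388.
Overall IE_2 order: P < O.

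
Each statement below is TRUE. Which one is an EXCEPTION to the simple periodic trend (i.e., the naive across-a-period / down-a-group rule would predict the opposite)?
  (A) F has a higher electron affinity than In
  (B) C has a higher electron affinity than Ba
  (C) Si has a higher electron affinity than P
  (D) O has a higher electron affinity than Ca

The general trend: electron affinity increases across a period and decreases down a group.
(A) F (period 2, group 17) vs In (period 5, group 13): the stated order agrees with the simple trend.
(B) C (period 2, group 14) vs Ba (period 6, group 2): the stated order agrees with the simple trend.
(C) Si (period 3, group 14) vs P (period 3, group 15): the stated order contradicts the simple trend.
(D) O (period 2, group 16) vs Ca (period 4, group 2): the stated order agrees with the simple trend.
The exception is (C): adding an electron to P's half-filled 3p³ is unfavourable, so Si (3p²) has the more exothermic EA.

(C)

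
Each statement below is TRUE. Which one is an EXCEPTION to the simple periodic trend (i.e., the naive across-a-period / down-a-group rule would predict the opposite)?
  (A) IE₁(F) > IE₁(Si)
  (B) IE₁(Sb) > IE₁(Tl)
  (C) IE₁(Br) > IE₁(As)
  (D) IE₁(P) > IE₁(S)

The general trend: first ionisation energy increases across a period and decreases down a group.
(A) F (period 2, group 17) vs Si (period 3, group 14): the stated order agrees with the simple trend.
(B) Sb (period 5, group 15) vs Tl (period 6, group 13): the stated order agrees with the simple trend.
(C) Br (period 4, group 17) vs As (period 4, group 15): the stated order agrees with the simple trend.
(D) P (period 3, group 15) vs S (period 3, group 16): the stated order contradicts the simple trend.
The exception is (D): S (3p⁴) ionizes more easily than half-filled P (3p³) because the paired 3p electron in S is pushed out by e⁻–e⁻ repulsion.

(D)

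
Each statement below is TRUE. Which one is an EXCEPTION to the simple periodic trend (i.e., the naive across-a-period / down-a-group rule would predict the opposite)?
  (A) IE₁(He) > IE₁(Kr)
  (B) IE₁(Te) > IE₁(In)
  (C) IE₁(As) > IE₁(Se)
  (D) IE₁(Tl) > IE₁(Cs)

The general trend: first ionization energy increases across a period and decreases down a group.
(A) He (period 1, group 18) vs Kr (period 4, group 18): the stated order agrees with the simple trend.
(B) Te (period 5, group 16) vs In (period 5, group 13): the stated order agrees with the simple trend.
(C) As (period 4, group 15) vs Se (period 4, group 16): the stated order contradicts the simple trend.
(D) Tl (period 6, group 13) vs Cs (period 6, group 1): the stated order agrees with the simple trend.
The exception is (C): Se (4p⁴) ionizes more easily than half-filled As (4p³).

(C)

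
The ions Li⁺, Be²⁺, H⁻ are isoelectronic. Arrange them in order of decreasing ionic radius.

H⁻ > Li⁺ > Be²⁺

All of these have 2 electrons, so size is governed by nuclear charge alone: the more protons, the stronger the pull on the same electron cloud, and the smaller the ion.
Nuclear charges: Be²⁺ (Z=4), Li⁺ (Z=3), H⁻ (Z=1).
Largest to smallest: H⁻ > Li⁺ > Be²⁺.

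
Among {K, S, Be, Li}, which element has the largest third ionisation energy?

Be

After 2 electrons have been removed, what remains? K²⁺ is already 1 electron into the core; S²⁺ still has 4 valence electrons; Be²⁺ is the bare [He] core; Li²⁺ is already 1 electron into the core.
Core electrons are held far more tightly than valence electrons, so K, Li and Be top the IE_3 order.
The numbers (kJ/mol): K 4420, S 3357, Be 14849, Li 11815.
Putting it together, IE_3: S < K < Li < Be.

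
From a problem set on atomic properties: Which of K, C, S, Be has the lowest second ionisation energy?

Consider each +1 ion: K⁺ is the bare [Ar] core; C⁺ still has 3 valence electrons; S⁺ still has 5 valence electrons; Be⁺ still has 1 valence electron.
Breaking into a closed-shell core is much more expensive than removing a leftover valence electron — K has the largest IE_2 here.
Valence configurations: C⁺ [He]2s²2p¹, S⁺ [Ne]3s²3p³, Be⁺ [He]2s¹.
Tabulated IE_2 (kJ/mol): K 3052, C 2353, S 2252, Be 1757.
Putting it together, IE_2: Be < S < C < K.

Be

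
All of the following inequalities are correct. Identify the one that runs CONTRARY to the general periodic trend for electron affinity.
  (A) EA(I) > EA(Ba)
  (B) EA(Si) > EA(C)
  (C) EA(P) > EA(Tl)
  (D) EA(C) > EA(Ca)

(B)

The general trend: electron affinity increases across a period and decreases down a group.
(A) I (period 5, group 17) vs Ba (period 6, group 2): the stated order agrees with the simple trend.
(B) Si (period 3, group 14) vs C (period 2, group 14): the stated order contradicts the simple trend.
(C) P (period 3, group 15) vs Tl (period 6, group 13): the stated order agrees with the simple trend.
(D) C (period 2, group 14) vs Ca (period 4, group 2): the stated order agrees with the simple trend.
The exception is (B): Si's larger, more diffuse 3p orbitals accept an added electron slightly more readily than C's compact 2p.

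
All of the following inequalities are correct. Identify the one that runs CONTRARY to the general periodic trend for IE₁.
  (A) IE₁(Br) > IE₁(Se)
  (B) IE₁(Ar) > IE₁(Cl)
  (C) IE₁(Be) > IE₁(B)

(C)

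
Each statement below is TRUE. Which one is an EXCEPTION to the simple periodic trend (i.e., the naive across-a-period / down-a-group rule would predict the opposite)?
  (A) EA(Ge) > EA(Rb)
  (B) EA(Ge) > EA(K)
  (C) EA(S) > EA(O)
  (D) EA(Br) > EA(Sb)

(C)

The general trend: electron affinity increases across a period and decreases down a group.
(A) Ge (period 4, group 14) vs Rb (period 5, group 1): the stated order agrees with the simple trend.
(B) Ge (period 4, group 14) vs K (period 4, group 1): the stated order agrees with the simple trend.
(C) S (period 3, group 16) vs O (period 2, group 16): the stated order contradicts the simple trend.
(D) Br (period 4, group 17) vs Sb (period 5, group 15): the stated order agrees with the simple trend.
The exception is (C): the compact 2p subshell of O repels the added electron more than S's larger 3p does.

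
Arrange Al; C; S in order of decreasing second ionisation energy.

C, S, Al

IE_2 is the cost of taking one more electron from the +1 cation: Al⁺ still has 2 valence electrons; C⁺ still has 3 valence electrons; S⁺ still has 5 valence electrons.
All are still removing valence electrons, so compare the +1 ions as you would atoms: IE_2 generally rises across a period (higher Z_eff) and falls down a group (larger shell), subject to the usual subshell exceptions.
Valence configurations: Al⁺ [Ne]3s², C⁺ [He]2s²2p¹, S⁺ [Ne]3s²3p³.
Approximate IE_2 values (kJ/mol): Al 1817, C 2353, S 2252.
Putting it together, IE_2: Al < S < C.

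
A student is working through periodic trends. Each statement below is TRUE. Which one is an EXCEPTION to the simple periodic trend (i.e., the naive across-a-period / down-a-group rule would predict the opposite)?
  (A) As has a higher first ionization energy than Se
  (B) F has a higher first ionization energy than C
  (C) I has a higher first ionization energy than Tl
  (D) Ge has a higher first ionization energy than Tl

The general trend: first ionization energy increases across a period and decreases down a group.
(A) As (period 4, group 15) vs Se (period 4, group 16): the stated order contradicts the simple trend.
(B) F (period 2, group 17) vs C (period 2, group 14): the stated order agrees with the simple trend.
(C) I (period 5, group 17) vs Tl (period 6, group 13): the stated order agrees with the simple trend.
(D) Ge (period 4, group 14) vs Tl (period 6, group 13): the stated order agrees with the simple trend.
The exception is (A): Se (4p⁴) ionizes more easily than half-filled As (4p³).

(A)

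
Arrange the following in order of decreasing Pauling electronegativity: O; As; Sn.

Atoms toward the upper right of the periodic table pull bonding electrons most strongly.
Here both period and group differ, so the two effects have to be weighed against each other.
As > Sn: relative to Sn, both the across-period and down-group shifts push As's electronegativity up.
O > As: both effects reinforce here, so O is clearly the higher of the two.
For reference (Pauling): O 3.44, As 2.18, Sn 1.96.
So from highest to lowest: O > As > Sn.

O > As > Sn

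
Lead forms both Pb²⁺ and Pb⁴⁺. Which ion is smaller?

Pb⁴⁺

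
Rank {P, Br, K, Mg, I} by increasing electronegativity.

K, Mg, P, I, Br

Mg is in period 3, group 2; P is in period 3, group 15; K is in period 4, group 1; Br is in period 4, group 17; I is in period 5, group 17.
Atoms toward the upper right of the periodic table pull bonding electrons most strongly.
These span different periods and groups, so the two trends combine.
Mg > K: relative to K, both the across-period and down-group shifts push Mg's electronegativity up.
P > Mg: both are in period 3; the period trend gives P the larger value.
I > P: period and group pull opposite ways; the across-period shift dominates (2.66 vs 2.19).
Br > I: they share group 17; the group trend gives Br the larger value.
Tabulated electronegativity (Pauling): Mg 1.31, P 2.19, K 0.82, Br 2.96, I 2.66.
So from lowest to highest: K < Mg < P < I < Br.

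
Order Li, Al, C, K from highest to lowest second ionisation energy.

Li > K > C > Al

After 1 electron has been removed, what remains? Li⁺ is the bare [He] core; Al⁺ still has 2 valence electrons; C⁺ still has 3 valence electrons; K⁺ is the bare [Ar] core.
Breaking into a closed-shell core is much more expensive than removing a leftover valence electron — K and Li have the largest IE_2 here.
Valence configurations: Al⁺ [Ne]3s², C⁺ [He]2s²2p¹.
Tabulated IE_2 (kJ/mol): Li 7298, Al 1817, C 2353, K 3052.
Overall IE_2 order: Al < C < K < Li.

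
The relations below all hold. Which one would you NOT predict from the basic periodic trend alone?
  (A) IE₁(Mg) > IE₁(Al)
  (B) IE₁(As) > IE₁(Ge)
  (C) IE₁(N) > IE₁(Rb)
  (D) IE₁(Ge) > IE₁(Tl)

(A)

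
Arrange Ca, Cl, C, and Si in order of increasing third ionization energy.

Si < Cl < C < Ca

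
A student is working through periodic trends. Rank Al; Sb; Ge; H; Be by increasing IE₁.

Al < Ge < Sb < Be < H

H is in period 1, group 1; Be is in period 2, group 2; Al is in period 3, group 13; Ge is in period 4, group 14; Sb is in period 5, group 15.
Removing the outermost electron gets harder across a period and easier down a group.
These sit on a diagonal, where the across-period and down-group effects partly cancel.
Ge > Al: period and group pull opposite ways; the across-period shift dominates (762 vs 578 kJ/mol).
Sb > Ge: the two effects oppose for this pair; the across-period effect wins (831 vs 762 kJ/mol).
Be > Sb: the two effects oppose for this pair; the down-group effect wins (900 vs 831 kJ/mol).
H > Be: period and group pull opposite ways; the down-group shift dominates (1312 vs 900 kJ/mol).
Approximate values (kJ/mol): H 1312, Be 900, Al 578, Ge 762, Sb 831.
So from lowest to highest: Al < Ge < Sb < Be < H.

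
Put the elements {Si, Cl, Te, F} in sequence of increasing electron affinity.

Si < Te < F < Cl

Atoms with high Z_eff and room in the valence shell (especially the halogens) have the most exothermic electron affinities.
These span different periods and groups, so the two trends combine.
Te > Si: the two effects oppose for this pair; the across-period effect wins (190 vs 134 kJ/mol).
F > Te: relative to Te, both the across-period and down-group shifts push F's electron affinity up.
Cl > F: this pair runs against the simple trend — see the exception note.
Note the exception: Cl has a higher electron affinity than F, contrary to the simple trend — F's small 2p subshell makes the incoming electron feel strong e⁻–e⁻ repulsion, so Cl actually releases more energy on gaining an electron.
For reference (kJ/mol): F 328, Si 134, Cl 349, Te 190.
So from lowest to highest: Si < Te < F < Cl.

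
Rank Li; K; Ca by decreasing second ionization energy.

Li > K > Ca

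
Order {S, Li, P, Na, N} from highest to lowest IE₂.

Li, Na, N, S, P

The second ionization energy removes an electron from the +1 ion. For each element: S⁺ still has 5 valence electrons; Li⁺ is the bare [He] core; P⁺ still has 4 valence electrons; Na⁺ is the bare [Ne] core; N⁺ still has 4 valence electrons.
Pulling an electron out of a noble-gas core costs far more than removing a remaining valence electron, so Na and Li sit at the high end of IE_2.
Valence configurations: S⁺ [Ne]3s²3p³, P⁺ [Ne]3s²3p², N⁺ [He]2s²2p².
The numbers (kJ/mol): S 2252, Li 7298, P 1907, Na 4562, N 2856.
Hence IE_2: P < S < N < Na < Li.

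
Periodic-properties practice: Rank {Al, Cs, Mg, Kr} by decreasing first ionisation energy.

Kr > Mg > Al > Cs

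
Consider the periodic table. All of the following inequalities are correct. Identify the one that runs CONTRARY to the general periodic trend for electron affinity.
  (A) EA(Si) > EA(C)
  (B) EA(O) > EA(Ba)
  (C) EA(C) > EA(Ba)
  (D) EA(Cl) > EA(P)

The general trend: electron affinity increases across a period and decreases down a group.
(A) Si (period 3, group 14) vs C (period 2, group 14): the stated order contradicts the simple trend.
(B) O (period 2, group 16) vs Ba (period 6, group 2): the stated order agrees with the simple trend.
(C) C (period 2, group 14) vs Ba (period 6, group 2): the stated order agrees with the simple trend.
(D) Cl (period 3, group 17) vs P (period 3, group 15): the stated order agrees with the simple trend.
The exception is (A): Si's larger, more diffuse 3p orbitals accept an added electron slightly more readily than C's compact 2p.

(A)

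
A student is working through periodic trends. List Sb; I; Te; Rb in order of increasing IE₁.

Rb is in period 5, group 1; Sb is in period 5, group 15; Te is in period 5, group 16; I is in period 5, group 17.
IE₁ increases left→right with effective nuclear charge and decreases top→bottom as the valence shell moves farther out.
All lie in period 5, so first ionization energy increases left to right.
So from lowest to highest: Rb < Sb < Te < I.

Rb < Sb < Te < I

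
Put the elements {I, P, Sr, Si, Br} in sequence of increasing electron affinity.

Sr, P, Si, I, Br

Si is in period 3, group 14; P is in period 3, group 15; Br is in period 4, group 17; Sr is in period 5, group 2; I is in period 5, group 17.
Atoms with high Z_eff and room in the valence shell (especially the halogens) have the most exothermic electron affinities.
Here both period and group differ, so the two effects have to be weighed against each other.
P > Sr: relative to Sr, both the across-period and down-group shifts push P's electron affinity up.
Si > P: this pair runs against the simple trend — see the exception note.
I > Si: period and group pull opposite ways; the across-period shift dominates (295 vs 134 kJ/mol).
Br > I: Br sits above I in group 17, so the down-group effect alone puts Br higher.
Note the exception: Si has a higher electron affinity than P, contrary to the simple trend — adding an electron to P's half-filled 3p³ is unfavourable, so Si (3p²) has the more exothermic EA.
Tabulated electron affinity (kJ/mol): Si 134, P 72, Br 325, Sr 5, I 295.
So from lowest to highest: Sr < P < Si < I < Br.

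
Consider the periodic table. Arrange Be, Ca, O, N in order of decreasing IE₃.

Be > O > Ca > N

After 2 electrons have been removed, what remains? Be²⁺ is the bare [He] core; Ca²⁺ is the bare [Ar] core; O²⁺ still has 4 valence electrons; N²⁺ still has 3 valence electrons.
Usually core removal costs more than valence removal, but here the competition is close: a tightly held n=2 valence electron can cost more to remove than an n=3 core electron, so the actual values have to decide it.
Valence configurations: O²⁺ [He]2s²2p², N²⁺ [He]2s²2p¹.
Tabulated IE_3 (kJ/mol): Be 14849, Ca 4912, O 5300, N 4578.
So the third ionization energies run N < Ca < O < Be.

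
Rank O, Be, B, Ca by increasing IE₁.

Ca, B, Be, O

Be is in period 2, group 2; B is in period 2, group 13; O is in period 2, group 16; Ca is in period 4, group 2.
Removing the outermost electron gets harder across a period and easier down a group.
Neither a single period nor a single group — weigh both effects.
B > Ca: relative to Ca, both the across-period and down-group shifts push B's first ionization energy up.
Be > B: this pair runs against the simple trend — see the exception note.
O > Be: both are in period 2; the period trend gives O the larger value.
Note the exception: Be has a higher first ionization energy than B, contrary to the simple trend — removing B's lone 2p electron is easier than breaking Be's filled 2s².
Tabulated first ionization energy (kJ/mol): Be 900, B 801, O 1314, Ca 590.
So from lowest to highest: Ca < B < Be < O.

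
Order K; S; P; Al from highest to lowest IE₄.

After 3 electrons have been removed, what remains? K³⁺ is already 2 electrons into the core; S³⁺ still has 3 valence electrons; P³⁺ still has 2 valence electrons; Al³⁺ is the bare [Ne] core.
Pulling an electron out of a noble-gas core costs far more than removing a remaining valence electron, so K and Al sit at the high end of IE_4.
Valence configurations: S³⁺ [Ne]3s²3p¹, P³⁺ [Ne]3s².
S³⁺ loses a lone 3p electron whereas P³⁺ must break into a filled 3s² pair, so IE_4(P) > IE_4(S) even though S has the higher nuclear charge.
Tabulated IE_4 (kJ/mol): K 5877, S 4556, P 4964, Al 11577.
Overall IE_4 order: S < P < K < Al.

Al, K, P, S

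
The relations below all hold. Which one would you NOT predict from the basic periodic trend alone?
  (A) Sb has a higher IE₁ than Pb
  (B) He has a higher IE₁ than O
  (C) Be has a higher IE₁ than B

The general trend: IE₁ increases across a period and decreases down a group.
(A) Sb (period 5, group 15) vs Pb (period 6, group 14): the stated order agrees with the simple trend.
(B) He (period 1, group 18) vs O (period 2, group 16): the stated order agrees with the simple trend.
(C) Be (period 2, group 2) vs B (period 2, group 13): the stated order contradicts the simple trend.
The exception is (C): removing B's lone 2p electron is easier than breaking Be's filled 2s².

(C)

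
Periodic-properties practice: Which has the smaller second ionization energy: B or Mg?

Mg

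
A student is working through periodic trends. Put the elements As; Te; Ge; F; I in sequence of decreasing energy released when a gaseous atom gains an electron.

F is in period 2, group 17; Ge is in period 4, group 14; As is in period 4, group 15; Te is in period 5, group 16; I is in period 5, group 17.
EA tends to increase across a period and decrease down a group, though the pattern is less regular than for IE or radius.
Neither a single period nor a single group — weigh both effects.
Ge > As: this pair runs against the simple trend — see the exception note.
Te > Ge: period and group pull opposite ways; the across-period shift dominates (190 vs 119 kJ/mol).
I > Te: I lies to the right of Te in period 5, so the across-period effect alone puts I higher.
F > I: they share group 17; the group trend gives F the larger value.
Note the exception: Ge has a higher electron affinity than As, contrary to the simple trend — adding an electron to As's half-filled 4p³ is unfavourable, so Ge (4p²) has the more exothermic EA.
Approximate values (kJ/mol): F 328, Ge 119, As 78, Te 190, I 295.
So from highest to lowest: F > I > Te > Ge > As.

F > I > Te > Ge > As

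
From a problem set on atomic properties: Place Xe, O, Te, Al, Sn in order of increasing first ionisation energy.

Al < Sn < Te < Xe < O

O is in period 2, group 16; Al is in period 3, group 13; Sn is in period 5, group 14; Te is in period 5, group 16; Xe is in period 5, group 18.
First ionization energy rises across a period (greater Z_eff holds electrons more tightly) and falls down a group (valence electrons are farther from the nucleus).
Here both period and group differ, so the two effects have to be weighed against each other.
Sn > Al: period and group pull opposite ways; the across-period shift dominates (709 vs 578 kJ/mol).
Te > Sn: Te lies to the right of Sn in period 5, so the across-period effect alone puts Te higher.
Xe > Te: both are in period 5; the period trend gives Xe the larger value.
O > Xe: period and group pull opposite ways; the down-group shift dominates (1314 vs 1170 kJ/mol).
Tabulated first ionization energy (kJ/mol): O 1314, Al 578, Sn 709, Te 869, Xe 1170.
So from lowest to highest: Al < Sn < Te < Xe < O.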